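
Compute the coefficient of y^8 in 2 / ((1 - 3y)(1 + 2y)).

Partial fractions give a closed form: a_n = (6/5)·3^n + (4/5)·(-2)^n.
At n = 8: a_8 = 8078.

8078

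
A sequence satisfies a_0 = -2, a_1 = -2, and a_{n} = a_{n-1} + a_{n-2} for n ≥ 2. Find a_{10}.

-178

The ordinary generating function has denominator 1 - t - t^2.
Iterating the recurrence: a_0,…,a_{10} = -2, -2, -4, -6, -10, -16, -26, -42, -68, -110, -178.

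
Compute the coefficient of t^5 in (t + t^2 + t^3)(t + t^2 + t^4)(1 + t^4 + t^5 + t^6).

(t + t^2 + t^3) has coefficients 0,1,1,1 for degrees 0…3.
(t + t^2 + t^4) has coefficients 0,1,1,0,1,0 for degrees 0…5.
Finally multiplying by (1 + t^4 + t^5 + t^6), the product of all factors after the first has coefficients 0,1,1,0,1,1 for degrees 0…5.
[t^5] = 1·1 + 1·0 + 1·1 = 2.

2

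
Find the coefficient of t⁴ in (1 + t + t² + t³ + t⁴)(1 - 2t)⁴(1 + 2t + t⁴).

-28

(1 + t + t² + t³ + t⁴) has coefficients 1,1,1,1,1 for degrees 0…4.
(1 - 2t)⁴ has coefficients 1,-8,24,-32,16 for degrees 0…4.
Finally multiplying by (1 + 2t + t⁴), the product of all factors after the first has coefficients 1,-6,8,16,-47 for degrees 0…4.
[t⁴] = 1·(-47) + 1·16 + 1·8 + 1·(-6) + 1·1 = -28.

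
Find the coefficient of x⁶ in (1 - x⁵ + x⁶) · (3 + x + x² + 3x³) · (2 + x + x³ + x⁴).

5

(1 - x⁵ + x⁶) has coefficients 1,0,0,0,0,-1,1 for degrees 0…6.
(3 + x + x² + 3x³) has coefficients 3,1,1,3,0,0,0 for degrees 0…6.
Finally multiplying by (2 + x + x³ + x⁴), the product of all factors after the first has coefficients 6,5,3,10,7,2,4 for degrees 0…6.
[x⁶] = 1·4 − 1·5 + 1·6 = 5.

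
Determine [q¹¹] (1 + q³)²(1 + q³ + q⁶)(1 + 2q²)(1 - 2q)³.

(1 + q³)² has coefficients 1,0,0,2,0,0,1 for degrees 0…6.
(1 + q³ + q⁶) has coefficients 1,0,0,1,0,0,1,0,0,0,0,0 for degrees 0…11.
Multiplying by (1 + 2q²) gives running coefficients 1,0,2,1,0,2,1,0,2,0,0,0 for degrees 0…11.
Finally multiplying by (1 - 2q)³, the product of all factors after the first has coefficients 1,-6,14,-19,18,-2,-19,18,-2,-20,24,-16 for degrees 0…11.
[q¹¹] = 1·(-16) + 2·(-2) + 1·(-2) = -22.

-22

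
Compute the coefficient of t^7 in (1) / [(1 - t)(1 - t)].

8

The denominator gives the recurrence a_n = 2a_(n−1) − a_(n−2) for n ≥ 2; the numerator fixes a_0 = 1, a_1 = 2.
Iterating: 1, 2, 3, 4, 5, 6, 7, 8, so a_7 = 8.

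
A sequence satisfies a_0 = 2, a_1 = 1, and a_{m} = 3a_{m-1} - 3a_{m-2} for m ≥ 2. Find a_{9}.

The ordinary generating function has denominator 1 - 3y + 3y^2.
Iterating the recurrence: a_0,…,a_{9} = 2, 1, -3, -12, -27, -45, -54, -27, 81, 324.

324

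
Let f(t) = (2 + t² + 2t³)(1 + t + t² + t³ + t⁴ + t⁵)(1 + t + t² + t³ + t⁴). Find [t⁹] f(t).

13

(2 + t² + 2t³) has coefficients 2,0,1,2 for degrees 0…3.
(1 + t + t² + t³ + t⁴ + t⁵) has coefficients 1,1,1,1,1,1,0,0,0,0 for degrees 0…9.
Finally multiplying by (1 + t + t² + t³ + t⁴), the product of all factors after the first has coefficients 1,2,3,4,5,5,4,3,2,1 for degrees 0…9.
[t⁹] = 2·1 + 1·3 + 2·4 = 13.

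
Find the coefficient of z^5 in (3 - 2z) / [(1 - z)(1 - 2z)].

The denominator gives the recurrence a_n = 3a_(n−1) − 2a_(n−2) for n ≥ 2; the numerator fixes a_0 = 3, a_1 = 7.
Iterating: 3, 7, 15, 31, 63, 127, so a_5 = 127.

127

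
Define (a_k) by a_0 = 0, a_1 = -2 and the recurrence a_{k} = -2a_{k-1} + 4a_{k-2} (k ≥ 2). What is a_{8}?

The ordinary generating function has denominator 1 + 2t - 4t^2.
Iterating the recurrence: a_0,…,a_{8} = 0, -2, 4, -16, 48, -160, 512, -1664, 5376.

5376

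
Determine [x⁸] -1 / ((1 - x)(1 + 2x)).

The denominator gives the recurrence a_n = −a_(n−1) + 2a_(n−2) for n ≥ 2; the numerator fixes a_0 = -1, a_1 = 1.
Iterating: -1, 1, -3, 5, -11, 21, -43, 85, -171, so a_8 = -171.

-171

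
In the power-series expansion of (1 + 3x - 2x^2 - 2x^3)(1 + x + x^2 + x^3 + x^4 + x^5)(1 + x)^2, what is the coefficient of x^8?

-11

(1 + 3x - 2x^2 - 2x^3) has coefficients 1,3,-2,-2 for degrees 0…3.
(1 + x + x^2 + x^3 + x^4 + x^5) has coefficients 1,1,1,1,1,1,0,0,0 for degrees 0…8.
Finally multiplying by (1 + x)^2, the product of all factors after the first has coefficients 1,3,4,4,4,4,3,1,0 for degrees 0…8.
[x^8] = 1·0 + 3·1 − 2·3 − 2·4 = -11.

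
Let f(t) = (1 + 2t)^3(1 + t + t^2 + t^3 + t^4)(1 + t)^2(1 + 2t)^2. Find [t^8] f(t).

728

(1 + 2t)^3 has coefficients 1,6,12,8 for degrees 0…3.
(1 + t + t^2 + t^3 + t^4) has coefficients 1,1,1,1,1,0,0,0,0 for degrees 0…8.
Multiplying by (1 + t)^2 gives running coefficients 1,3,4,4,4,3,1,0,0 for degrees 0…8.
Finally multiplying by (1 + 2t)^2, the product of all factors after the first has coefficients 1,7,20,32,36,35,29,16,4 for degrees 0…8.
[t^8] = 1·4 + 6·16 + 12·29 + 8·35 = 728.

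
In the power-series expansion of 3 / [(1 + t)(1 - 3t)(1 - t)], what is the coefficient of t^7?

Partial fractions give a closed form: a_n = (3/8)·(-1)^n + (27/8)·3^n + (-3/4)·1^n.
At n = 7: a_7 = 7380.

7380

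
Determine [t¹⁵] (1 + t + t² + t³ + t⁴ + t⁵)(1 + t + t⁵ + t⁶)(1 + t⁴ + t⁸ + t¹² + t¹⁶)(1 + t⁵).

12

(1 + t + t² + t³ + t⁴ + t⁵) has coefficients 1,1,1,1,1,1 for degrees 0…5.
(1 + t + t⁵ + t⁶) has coefficients 1,1,0,0,0,1,1,0,0,0,0,0,0,0,0,0 for degrees 0…15.
Multiplying by (1 + t⁴ + t⁸ + t¹² + t¹⁶) gives running coefficients 1,1,0,0,1,2,1,0,1,2,1,0,1,2,1,0 for degrees 0…15.
Finally multiplying by (1 + t⁵), the product of all factors after the first has coefficients 1,1,0,0,1,3,2,0,1,3,3,1,1,3,3,1 for degrees 0…15.
[t¹⁵] = 1·1 + 1·3 + 1·3 + 1·1 + 1·1 + 1·3 = 12.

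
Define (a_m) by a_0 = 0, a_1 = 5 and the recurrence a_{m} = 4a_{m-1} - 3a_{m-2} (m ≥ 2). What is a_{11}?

The ordinary generating function has denominator 1 - 4q + 3q^2.
Iterating the recurrence: a_0,…,a_{11} = 0, 5, 20, 65, 200, 605, 1820, 5465, 16400, 49205, 147620, 442865.

442865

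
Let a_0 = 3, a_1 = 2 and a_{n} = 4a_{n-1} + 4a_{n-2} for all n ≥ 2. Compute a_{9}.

1131008

The ordinary generating function has denominator 1 - 4t - 4t^2.
Iterating the recurrence: a_0,…,a_{9} = 3, 2, 20, 88, 432, 2080, 10048, 48512, 234240, 1131008.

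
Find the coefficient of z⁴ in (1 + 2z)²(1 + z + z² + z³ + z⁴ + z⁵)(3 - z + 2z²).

36

(1 + 2z)² has coefficients 1,4,4 for degrees 0…2.
(1 + z + z² + z³ + z⁴ + z⁵) has coefficients 1,1,1,1,1 for degrees 0…4.
Finally multiplying by (3 - z + 2z²), the product of all factors after the first has coefficients 3,2,4,4,4 for degrees 0…4.
[z⁴] = 1·4 + 4·4 + 4·4 = 36.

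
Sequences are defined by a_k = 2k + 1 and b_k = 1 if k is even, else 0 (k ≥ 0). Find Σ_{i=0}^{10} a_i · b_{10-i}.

66

This is [x^10] in the product of the two ordinary generating functions.
Σ = 1·1 + 3·0 + 5·1 + 7·0 + 9·1 + 11·0 + 13·1 + 15·0 + 17·1 + 19·0 + 21·1 = 66.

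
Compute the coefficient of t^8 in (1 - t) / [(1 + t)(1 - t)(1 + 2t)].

Partial fractions give a closed form: a_n = (-1)·(-1)^n + (2)·(-2)^n.
At n = 8: a_8 = 511.

511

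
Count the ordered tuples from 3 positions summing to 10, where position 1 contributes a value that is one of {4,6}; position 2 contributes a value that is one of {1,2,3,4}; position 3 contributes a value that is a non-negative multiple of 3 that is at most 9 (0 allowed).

3

The generating function for the choices is (t⁴ + t⁶)·(t + t² + t³ + t⁴)·(1 + t³ + t⁶ + t⁹); the count is [t¹⁰].
(t⁴ + t⁶) has coefficients 0,0,0,0,1,0,1 for degrees 0…6.
(t + t² + t³ + t⁴) has coefficients 0,1,1,1,1,0,0,0,0,0,0 for degrees 0…10.
Finally multiplying by (1 + t³ + t⁶ + t⁹), the product of all factors after the first has coefficients 0,1,1,1,2,1,1,2,1,1,2 for degrees 0…10.
[t¹⁰] = 1·1 + 1·2 = 3.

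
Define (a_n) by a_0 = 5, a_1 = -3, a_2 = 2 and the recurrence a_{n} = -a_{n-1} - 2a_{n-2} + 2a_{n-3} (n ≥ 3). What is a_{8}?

The ordinary generating function has denominator 1 + x + 2x^2 - 2x^3.
Iterating the recurrence: a_0,…,a_{8} = 5, -3, 2, 14, -24, 0, 76, -124, -28.

-28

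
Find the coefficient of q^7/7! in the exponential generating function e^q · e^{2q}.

2187

The EGF product rule gives c_7 = Σ_{k_1+k_2=7} C(7; k_1,k_2) · ∏ g_i(k_i), where e^q gives (1)^k; e^{2q} gives (2)^k.
g_1(k) for k = 0…7: 1, 1, 1, 1, 1, 1, 1, 1.
g_2(k) for k = 0…7: 1, 2, 4, 8, 16, 32, 64, 128.
c_7 = Σ_k C(7,k)·g_1(k)·g_2(7−k) = 1·1·128 + 7·1·64 + 21·1·32 + 35·1·16 + 35·1·8 + 21·1·4 + 7·1·2 + 1·1·1 = 128 + 448 + 672 + 560 + 280 + 84 + 14 + 1 = 2187.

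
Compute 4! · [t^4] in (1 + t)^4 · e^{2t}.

648

The EGF product rule gives c_4 = Σ_{k_1+k_2=4} C(4; k_1,k_2) · ∏ g_i(k_i), where (1+t)^4 gives the falling factorial (4)_k; e^{2t} gives (2)^k.
g_1(k) for k = 0…4: 1, 4, 12, 24, 24.
g_2(k) for k = 0…4: 1, 2, 4, 8, 16.
c_4 = Σ_k C(4,k)·g_1(k)·g_2(4−k) = 1·1·16 + 4·4·8 + 6·12·4 + 4·24·2 + 1·24·1 = 16 + 128 + 288 + 192 + 24 = 648.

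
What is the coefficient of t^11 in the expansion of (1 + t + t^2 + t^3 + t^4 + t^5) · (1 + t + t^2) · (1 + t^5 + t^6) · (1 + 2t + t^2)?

23

(1 + t + t^2 + t^3 + t^4 + t^5) has coefficients 1,1,1,1,1,1 for degrees 0…5.
(1 + t + t^2) has coefficients 1,1,1,0,0,0,0,0,0,0,0,0 for degrees 0…11.
Multiplying by (1 + t^5 + t^6) gives running coefficients 1,1,1,0,0,1,2,2,1,0,0,0 for degrees 0…11.
Finally multiplying by (1 + 2t + t^2), the product of all factors after the first has coefficients 1,3,4,3,1,1,4,7,7,4,1,0 for degrees 0…11.
[t^11] = 1·0 + 1·1 + 1·4 + 1·7 + 1·7 + 1·4 = 23.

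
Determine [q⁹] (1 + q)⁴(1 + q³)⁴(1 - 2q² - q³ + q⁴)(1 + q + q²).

-70

(1 + q)⁴ has coefficients 1,4,6,4,1 for degrees 0…4.
(1 + q³)⁴ has coefficients 1,0,0,4,0,0,6,0,0,4 for degrees 0…9.
Multiplying by (1 - 2q² - q³ + q⁴) gives running coefficients 1,0,-2,3,1,-8,2,4,-12,-2 for degrees 0…9.
Finally multiplying by (1 + q + q²), the product of all factors after the first has coefficients 1,1,-1,1,2,-4,-5,-2,-6,-10 for degrees 0…9.
[q⁹] = 1·(-10) + 4·(-6) + 6·(-2) + 4·(-5) + 1·(-4) = -70.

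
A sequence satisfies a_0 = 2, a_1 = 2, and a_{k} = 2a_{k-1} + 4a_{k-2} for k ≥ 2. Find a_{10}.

The ordinary generating function has denominator 1 - 2z - 4z^2.
Iterating the recurrence: a_0,…,a_{10} = 2, 2, 12, 32, 112, 352, 1152, 3712, 12032, 38912, 125952.

125952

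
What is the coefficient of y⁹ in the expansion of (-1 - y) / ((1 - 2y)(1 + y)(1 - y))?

Partial fractions give a closed form: a_n = (-2)·2^n + (1)·1^n.
At n = 9: a_9 = -1023.

-1023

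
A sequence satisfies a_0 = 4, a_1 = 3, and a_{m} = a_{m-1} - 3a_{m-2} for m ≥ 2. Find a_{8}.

-261

The ordinary generating function has denominator 1 - q + 3q^2.
Iterating the recurrence: a_0,…,a_{8} = 4, 3, -9, -18, 9, 63, 36, -153, -261.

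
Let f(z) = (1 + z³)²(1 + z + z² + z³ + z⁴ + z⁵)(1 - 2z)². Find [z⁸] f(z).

3

(1 + z³)² has coefficients 1,0,0,2,0,0,1 for degrees 0…6.
(1 + z + z² + z³ + z⁴ + z⁵) has coefficients 1,1,1,1,1,1,0,0,0 for degrees 0…8.
Finally multiplying by (1 - 2z)², the product of all factors after the first has coefficients 1,-3,1,1,1,1,0,4,0 for degrees 0…8.
[z⁸] = 1·0 + 2·1 + 1·1 = 3.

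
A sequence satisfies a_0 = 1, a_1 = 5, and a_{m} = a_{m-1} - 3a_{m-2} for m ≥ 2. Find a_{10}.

377

The ordinary generating function has denominator 1 - q + 3q^2.
Iterating the recurrence: a_0,…,a_{10} = 1, 5, 2, -13, -19, 20, 77, 17, -214, -265, 377.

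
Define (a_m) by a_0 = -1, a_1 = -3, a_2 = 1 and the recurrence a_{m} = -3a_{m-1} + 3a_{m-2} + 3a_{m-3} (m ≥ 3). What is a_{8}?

The ordinary generating function has denominator 1 + 3t - 3t^2 - 3t^3.
Iterating the recurrence: a_0,…,a_{8} = -1, -3, 1, -15, 39, -159, 549, -2007, 7191.

7191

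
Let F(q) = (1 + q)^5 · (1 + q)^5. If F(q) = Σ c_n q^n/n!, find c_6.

The EGF product rule gives c_6 = Σ_{k_1+k_2=6} C(6; k_1,k_2) · ∏ g_i(k_i), where (1+q)^5 gives the falling factorial (5)_k; (1+q)^5 gives the falling factorial (5)_k.
g_1(k) for k = 0…6: 1, 5, 20, 60, 120, 120, 0.
g_2(k) for k = 0…6: 1, 5, 20, 60, 120, 120, 0.
c_6 = Σ_k C(6,k)·g_1(k)·g_2(6−k) = 6·5·120 + 15·20·120 + 20·60·60 + 15·120·20 + 6·120·5 = 3600 + 36000 + 72000 + 36000 + 3600 = 151200.

151200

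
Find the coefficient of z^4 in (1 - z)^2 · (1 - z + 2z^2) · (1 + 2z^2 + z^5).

(1 - z)^2 has coefficients 1,-2,1 for degrees 0…2.
(1 - z + 2z^2) has coefficients 1,-1,2,0,0 for degrees 0…4.
Finally multiplying by (1 + 2z^2 + z^5), the product of all factors after the first has coefficients 1,-1,4,-2,4 for degrees 0…4.
[z^4] = 1·4 − 2·(-2) + 1·4 = 12.

12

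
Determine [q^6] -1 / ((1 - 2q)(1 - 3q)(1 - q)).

Partial fractions give a closed form: a_n = (4)·2^n + (-9/2)·3^n + (-1/2)·1^n.
At n = 6: a_6 = -3025.

-3025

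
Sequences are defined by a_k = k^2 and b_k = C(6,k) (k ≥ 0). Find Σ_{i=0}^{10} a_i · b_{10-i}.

3232

This is [x^10] in the product of the two ordinary generating functions.
Σ = 0·0 + 1·0 + 4·0 + 9·0 + 16·1 + 25·6 + 36·15 + 49·20 + 64·15 + 81·6 + 100·1 = 3232.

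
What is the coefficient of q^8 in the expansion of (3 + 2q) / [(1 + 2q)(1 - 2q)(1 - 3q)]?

Partial fractions give a closed form: a_n = (2/5)·(-2)^n + (-4)·2^n + (33/5)·3^n.
At n = 8: a_8 = 42381.

42381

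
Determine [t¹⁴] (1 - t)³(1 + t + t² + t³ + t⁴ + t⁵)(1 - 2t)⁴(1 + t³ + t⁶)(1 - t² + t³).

(1 - t)³ has coefficients 1,-3,3,-1 for degrees 0…3.
(1 + t + t² + t³ + t⁴ + t⁵) has coefficients 1,1,1,1,1,1,0,0,0,0,0,0,0,0,0 for degrees 0…14.
Multiplying by (1 - 2t)⁴ gives running coefficients 1,-7,17,-15,1,1,0,8,-16,16,0,0,0,0,0 for degrees 0…14.
Multiplying by (1 + t³ + t⁶) gives running coefficients 1,-7,17,-14,-6,18,-14,2,2,1,9,-15,16,8,-16 for degrees 0…14.
Finally multiplying by (1 - t² + t³), the product of all factors after the first has coefficients 1,-7,16,-6,-30,49,-22,-22,34,-15,9,-14,8,32,-47 for degrees 0…14.
[t¹⁴] = 1·(-47) − 3·32 + 3·8 − 1·(-14) = -105.

-105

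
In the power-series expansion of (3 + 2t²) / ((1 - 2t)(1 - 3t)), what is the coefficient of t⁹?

The denominator gives the recurrence a_n = 5a_(n−1) − 6a_(n−2) for n ≥ 3; the numerator fixes a_0 = 3, a_1 = 15, a_2 = 59.
Iterating: 3, 15, 59, 205, 671, 2125, 6599, 20245, 61631, 186685, so a_9 = 186685.

186685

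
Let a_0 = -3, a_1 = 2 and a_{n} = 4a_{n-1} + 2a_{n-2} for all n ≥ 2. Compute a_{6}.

The ordinary generating function has denominator 1 - 4y - 2y^2.
Iterating the recurrence: a_0,…,a_{6} = -3, 2, 2, 12, 52, 232, 1032.

1032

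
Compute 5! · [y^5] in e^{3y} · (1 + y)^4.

The EGF product rule gives c_5 = Σ_{k_1+k_2=5} C(5; k_1,k_2) · ∏ g_i(k_i), where e^{3y} gives (3)^k; (1+y)^4 gives the falling factorial (4)_k.
g_1(k) for k = 0…5: 1, 3, 9, 27, 81, 243.
g_2(k) for k = 0…5: 1, 4, 12, 24, 24, 0.
c_5 = Σ_k C(5,k)·g_1(k)·g_2(5−k) = 5·3·24 + 10·9·24 + 10·27·12 + 5·81·4 + 1·243·1 = 360 + 2160 + 3240 + 1620 + 243 = 7623.

7623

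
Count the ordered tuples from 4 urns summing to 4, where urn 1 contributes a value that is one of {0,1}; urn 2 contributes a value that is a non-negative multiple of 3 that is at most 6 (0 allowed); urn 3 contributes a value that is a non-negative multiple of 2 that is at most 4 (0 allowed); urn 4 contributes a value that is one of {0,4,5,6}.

3

The generating function for the choices is (1 + z)·(1 + z^3 + z^6)·(1 + z^2 + z^4)·(1 + z^4 + z^5 + z^6); the count is [z^4].
(1 + z) has coefficients 1,1 for degrees 0…1.
(1 + z^3 + z^6) has coefficients 1,0,0,1,0 for degrees 0…4.
Multiplying by (1 + z^2 + z^4) gives running coefficients 1,0,1,1,1 for degrees 0…4.
Finally multiplying by (1 + z^4 + z^5 + z^6), the product of all factors after the first has coefficients 1,0,1,1,2 for degrees 0…4.
[z^4] = 1·2 + 1·1 = 3.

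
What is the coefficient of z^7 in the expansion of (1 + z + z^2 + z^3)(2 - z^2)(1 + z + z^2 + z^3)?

-2

(1 + z + z^2 + z^3) has coefficients 1,1,1,1 for degrees 0…3.
(2 - z^2) has coefficients 2,0,-1,0,0,0,0,0 for degrees 0…7.
Finally multiplying by (1 + z + z^2 + z^3), the product of all factors after the first has coefficients 2,2,1,1,-1,-1,0,0 for degrees 0…7.
[z^7] = 1·0 + 1·0 + 1·(-1) + 1·(-1) = -2.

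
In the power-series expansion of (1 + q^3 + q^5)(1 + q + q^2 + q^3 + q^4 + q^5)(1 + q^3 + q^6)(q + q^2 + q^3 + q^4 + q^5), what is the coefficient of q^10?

(1 + q^3 + q^5) has coefficients 1,0,0,1,0,1 for degrees 0…5.
(1 + q + q^2 + q^3 + q^4 + q^5) has coefficients 1,1,1,1,1,1,0,0,0,0,0 for degrees 0…10.
Multiplying by (1 + q^3 + q^6) gives running coefficients 1,1,1,2,2,2,2,2,2,1,1 for degrees 0…10.
Finally multiplying by (q + q^2 + q^3 + q^4 + q^5), the product of all factors after the first has coefficients 0,1,2,3,5,7,8,9,10,10,9 for degrees 0…10.
[q^10] = 1·9 + 1·9 + 1·7 = 25.

25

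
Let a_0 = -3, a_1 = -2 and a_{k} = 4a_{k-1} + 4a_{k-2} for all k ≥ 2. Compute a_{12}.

The ordinary generating function has denominator 1 - 4x - 4x^2.
Iterating the recurrence: a_0,…,a_{12} = -3, -2, -20, -88, -432, -2080, -10048, -48512, -234240, -1131008, -5460992, -26368000, -127315968.

-127315968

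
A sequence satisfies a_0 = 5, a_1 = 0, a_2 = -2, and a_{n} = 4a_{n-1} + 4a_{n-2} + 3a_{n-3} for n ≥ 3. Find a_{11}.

The ordinary generating function has denominator 1 - 4z - 4z^2 - 3z^3.
Iterating the recurrence: a_0,…,a_{11} = 5, 0, -2, 7, 20, 102, 509, 2504, 12358, 60975, 300844, 1484350.

1484350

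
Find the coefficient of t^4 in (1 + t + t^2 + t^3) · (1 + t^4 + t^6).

(1 + t + t^2 + t^3) has coefficients 1,1,1,1 for degrees 0…3.
(1 + t^4 + t^6) has coefficients 1,0,0,0,1 for degrees 0…4.
[t^4] = 1·1 + 1·0 + 1·0 + 1·0 = 1.

1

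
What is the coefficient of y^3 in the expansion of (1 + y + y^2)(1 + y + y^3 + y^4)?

2

(1 + y + y^2) has coefficients 1,1,1 for degrees 0…2.
(1 + y + y^3 + y^4) has coefficients 1,1,0,1 for degrees 0…3.
[y^3] = 1·1 + 1·0 + 1·1 = 2.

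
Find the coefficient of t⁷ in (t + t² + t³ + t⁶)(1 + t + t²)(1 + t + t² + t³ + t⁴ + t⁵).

10

(t + t² + t³ + t⁶) has coefficients 0,1,1,1,0,0,1 for degrees 0…6.
(1 + t + t²) has coefficients 1,1,1,0,0,0,0,0 for degrees 0…7.
Finally multiplying by (1 + t + t² + t³ + t⁴ + t⁵), the product of all factors after the first has coefficients 1,2,3,3,3,3,2,1 for degrees 0…7.
[t⁷] = 1·2 + 1·3 + 1·3 + 1·2 = 10.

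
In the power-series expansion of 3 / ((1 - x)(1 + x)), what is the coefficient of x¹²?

3

The denominator gives the recurrence a_n = a_(n−2) for n ≥ 2; the numerator fixes a_0 = 3, a_1 = 0.
Iterating: 3, 0, 3, 0, 3, 0, 3, 0, 3, 0, 3, 0, 3, so a_12 = 3.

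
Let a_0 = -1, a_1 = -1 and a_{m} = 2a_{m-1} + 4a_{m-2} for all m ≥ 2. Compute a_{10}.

-62976

The ordinary generating function has denominator 1 - 2q - 4q^2.
Iterating the recurrence: a_0,…,a_{10} = -1, -1, -6, -16, -56, -176, -576, -1856, -6016, -19456, -62976.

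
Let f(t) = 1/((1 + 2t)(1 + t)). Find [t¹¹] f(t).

The denominator gives the recurrence a_n = −3a_(n−1) − 2a_(n−2) for n ≥ 2; the numerator fixes a_0 = 1, a_1 = -3.
Iterating: 1, -3, 7, -15, 31, -63, 127, -255, 511, -1023, 2047, -4095, so a_11 = -4095.

-4095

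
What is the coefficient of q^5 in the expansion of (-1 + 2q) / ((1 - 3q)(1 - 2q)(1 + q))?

The denominator gives the recurrence a_n = 4a_(n−1) − a_(n−2) − 6a_(n−3) for n ≥ 3; the numerator fixes a_0 = -1, a_1 = -2, a_2 = -7.
Iterating: -1, -2, -7, -20, -61, -182, so a_5 = -182.

-182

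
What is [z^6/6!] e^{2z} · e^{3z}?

The EGF product rule gives c_6 = Σ_{k_1+k_2=6} C(6; k_1,k_2) · ∏ g_i(k_i), where e^{2z} gives (2)^k; e^{3z} gives (3)^k.
g_1(k) for k = 0…6: 1, 2, 4, 8, 16, 32, 64.
g_2(k) for k = 0…6: 1, 3, 9, 27, 81, 243, 729.
c_6 = Σ_k C(6,k)·g_1(k)·g_2(6−k) = 1·1·729 + 6·2·243 + 15·4·81 + 20·8·27 + 15·16·9 + 6·32·3 + 1·64·1 = 729 + 2916 + 4860 + 4320 + 2160 + 576 + 64 = 15625.

15625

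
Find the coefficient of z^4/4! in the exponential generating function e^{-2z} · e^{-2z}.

256

The EGF product rule gives c_4 = Σ_{k_1+k_2=4} C(4; k_1,k_2) · ∏ g_i(k_i), where e^{-2z} gives (-2)^k; e^{-2z} gives (-2)^k.
g_1(k) for k = 0…4: 1, -2, 4, -8, 16.
g_2(k) for k = 0…4: 1, -2, 4, -8, 16.
c_4 = Σ_k C(4,k)·g_1(k)·g_2(4−k) = 1·1·16 + 4·(-2)·(-8) + 6·4·4 + 4·(-8)·(-2) + 1·16·1 = 16 + 64 + 96 + 64 + 16 = 256.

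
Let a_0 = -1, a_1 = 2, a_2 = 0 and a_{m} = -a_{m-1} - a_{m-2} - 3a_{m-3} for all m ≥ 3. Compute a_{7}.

The ordinary generating function has denominator 1 + z + z^2 + 3z^3.
Iterating the recurrence: a_0,…,a_{7} = -1, 2, 0, 1, -7, 6, -2, 17.

17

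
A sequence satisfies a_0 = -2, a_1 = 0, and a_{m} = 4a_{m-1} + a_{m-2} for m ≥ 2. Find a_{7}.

The ordinary generating function has denominator 1 - 4t - t^2.
Iterating the recurrence: a_0,…,a_{7} = -2, 0, -2, -8, -34, -144, -610, -2584.

-2584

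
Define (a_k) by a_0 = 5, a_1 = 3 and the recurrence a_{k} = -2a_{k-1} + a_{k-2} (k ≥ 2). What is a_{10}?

-2209

The ordinary generating function has denominator 1 + 2x - x^2.
Iterating the recurrence: a_0,…,a_{10} = 5, 3, -1, 5, -11, 27, -65, 157, -379, 915, -2209.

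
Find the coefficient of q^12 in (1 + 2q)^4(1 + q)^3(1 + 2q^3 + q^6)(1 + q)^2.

(1 + 2q)^4 has coefficients 1,8,24,32,16 for degrees 0…4.
(1 + q)^3 has coefficients 1,3,3,1,0,0,0,0,0,0,0,0,0 for degrees 0…12.
Multiplying by (1 + 2q^3 + q^6) gives running coefficients 1,3,3,3,6,6,3,3,3,1,0,0,0 for degrees 0…12.
Finally multiplying by (1 + q)^2, the product of all factors after the first has coefficients 1,5,10,12,15,21,21,15,12,10,5,1,0 for degrees 0…12.
[q^12] = 1·0 + 8·1 + 24·5 + 32·10 + 16·12 = 640.

640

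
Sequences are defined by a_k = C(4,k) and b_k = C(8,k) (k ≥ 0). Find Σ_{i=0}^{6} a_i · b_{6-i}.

This is [x^6] in the product of the two ordinary generating functions.
Σ = 1·28 + 4·56 + 6·70 + 4·56 + 1·28 + 0·8 + 0·1 = 924.

924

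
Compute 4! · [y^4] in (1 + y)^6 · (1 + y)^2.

The EGF product rule gives c_4 = Σ_{k_1+k_2=4} C(4; k_1,k_2) · ∏ g_i(k_i), where (1+y)^6 gives the falling factorial (6)_k; (1+y)^2 gives the falling factorial (2)_k.
g_1(k) for k = 0…4: 1, 6, 30, 120, 360.
g_2(k) for k = 0…4: 1, 2, 2, 0, 0.
c_4 = Σ_k C(4,k)·g_1(k)·g_2(4−k) = 6·30·2 + 4·120·2 + 1·360·1 = 360 + 960 + 360 = 1680.

1680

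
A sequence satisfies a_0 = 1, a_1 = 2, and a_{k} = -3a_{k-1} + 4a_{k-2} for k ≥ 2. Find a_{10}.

-209714

The ordinary generating function has denominator 1 + 3z - 4z^2.
Iterating the recurrence: a_0,…,a_{10} = 1, 2, -2, 14, -50, 206, -818, 3278, -13106, 52430, -209714.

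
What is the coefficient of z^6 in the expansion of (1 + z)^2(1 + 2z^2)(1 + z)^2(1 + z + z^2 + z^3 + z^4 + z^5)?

(1 + z)^2 has coefficients 1,2,1 for degrees 0…2.
(1 + 2z^2) has coefficients 1,0,2,0,0,0,0 for degrees 0…6.
Multiplying by (1 + z)^2 gives running coefficients 1,2,3,4,2,0,0 for degrees 0…6.
Finally multiplying by (1 + z + z^2 + z^3 + z^4 + z^5), the product of all factors after the first has coefficients 1,3,6,10,12,12,11 for degrees 0…6.
[z^6] = 1·11 + 2·12 + 1·12 = 47.

47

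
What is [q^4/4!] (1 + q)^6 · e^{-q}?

The EGF product rule gives c_4 = Σ_{k_1+k_2=4} C(4; k_1,k_2) · ∏ g_i(k_i), where (1+q)^6 gives the falling factorial (6)_k; e^{-q} gives (-1)^k.
g_1(k) for k = 0…4: 1, 6, 30, 120, 360.
g_2(k) for k = 0…4: 1, -1, 1, -1, 1.
c_4 = Σ_k C(4,k)·g_1(k)·g_2(4−k) = 1·1·1 + 4·6·(-1) + 6·30·1 + 4·120·(-1) + 1·360·1 = 1 − 24 + 180 − 480 + 360 = 37.

37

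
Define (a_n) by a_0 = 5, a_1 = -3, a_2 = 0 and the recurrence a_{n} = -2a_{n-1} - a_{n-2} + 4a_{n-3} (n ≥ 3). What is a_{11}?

The ordinary generating function has denominator 1 + 2x + x^2 - 4x^3.
Iterating the recurrence: a_0,…,a_{11} = 5, -3, 0, 23, -58, 93, -36, -253, 914, -1719, 1512, 2351.

2351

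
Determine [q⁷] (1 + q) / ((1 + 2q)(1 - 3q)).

1724

The denominator gives the recurrence a_n = a_(n−1) + 6a_(n−2) for n ≥ 3; the numerator fixes a_0 = 1, a_1 = 2, a_2 = 8.
Iterating: 1, 2, 8, 20, 68, 188, 596, 1724, so a_7 = 1724.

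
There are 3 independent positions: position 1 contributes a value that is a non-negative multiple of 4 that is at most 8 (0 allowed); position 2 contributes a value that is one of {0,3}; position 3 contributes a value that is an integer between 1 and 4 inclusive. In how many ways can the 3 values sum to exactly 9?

The generating function for the choices is (1 + t⁴ + t⁸)·(1 + t³)·(t + t² + t³ + t⁴); the count is [t⁹].
(1 + t⁴ + t⁸) has coefficients 1,0,0,0,1,0,0,0,1 for degrees 0…8.
(1 + t³) has coefficients 1,0,0,1,0,0,0,0,0,0 for degrees 0…9.
Finally multiplying by (t + t² + t³ + t⁴), the product of all factors after the first has coefficients 0,1,1,1,2,1,1,1,0,0 for degrees 0…9.
[t⁹] = 1·0 + 1·1 + 1·1 = 2.

2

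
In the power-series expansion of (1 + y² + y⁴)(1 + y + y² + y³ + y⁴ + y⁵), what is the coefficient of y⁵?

3

(1 + y² + y⁴) has coefficients 1,0,1,0,1 for degrees 0…4.
(1 + y + y² + y³ + y⁴ + y⁵) has coefficients 1,1,1,1,1,1 for degrees 0…5.
[y⁵] = 1·1 + 1·1 + 1·1 = 3.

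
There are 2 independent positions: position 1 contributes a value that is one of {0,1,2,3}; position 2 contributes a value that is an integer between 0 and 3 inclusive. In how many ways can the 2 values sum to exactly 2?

The generating function for the choices is (1 + x + x² + x³)·(1 + x + x² + x³); the count is [x²].
(1 + x + x² + x³) has coefficients 1,1,1 for degrees 0…2.
(1 + x + x² + x³) has coefficients 1,1,1 for degrees 0…2.
[x²] = 1·1 + 1·1 + 1·1 = 3.

3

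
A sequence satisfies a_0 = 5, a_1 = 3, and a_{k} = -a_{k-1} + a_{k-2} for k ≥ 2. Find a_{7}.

-1

The ordinary generating function has denominator 1 + t - t^2.
Iterating the recurrence: a_0,…,a_{7} = 5, 3, 2, 1, 1, 0, 1, -1.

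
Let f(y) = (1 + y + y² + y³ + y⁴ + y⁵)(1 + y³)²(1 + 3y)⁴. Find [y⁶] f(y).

606

(1 + y + y² + y³ + y⁴ + y⁵) has coefficients 1,1,1,1,1,1 for degrees 0…5.
(1 + y³)² has coefficients 1,0,0,2,0,0,1 for degrees 0…6.
Finally multiplying by (1 + 3y)⁴, the product of all factors after the first has coefficients 1,12,54,110,105,108,217 for degrees 0…6.
[y⁶] = 1·217 + 1·108 + 1·105 + 1·110 + 1·54 + 1·12 = 606.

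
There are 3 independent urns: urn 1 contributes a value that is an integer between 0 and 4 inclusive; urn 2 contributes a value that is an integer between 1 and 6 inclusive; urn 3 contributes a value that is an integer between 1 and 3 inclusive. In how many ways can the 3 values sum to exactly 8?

14

The generating function for the choices is (1 + x + x² + x³ + x⁴)·(x + x² + x³ + x⁴ + x⁵ + x⁶)·(x + x² + x³); the count is [x⁸].
(1 + x + x² + x³ + x⁴) has coefficients 1,1,1,1,1 for degrees 0…4.
(x + x² + x³ + x⁴ + x⁵ + x⁶) has coefficients 0,1,1,1,1,1,1,0,0 for degrees 0…8.
Finally multiplying by (x + x² + x³), the product of all factors after the first has coefficients 0,0,1,2,3,3,3,3,2 for degrees 0…8.
[x⁸] = 1·2 + 1·3 + 1·3 + 1·3 + 1·3 = 14.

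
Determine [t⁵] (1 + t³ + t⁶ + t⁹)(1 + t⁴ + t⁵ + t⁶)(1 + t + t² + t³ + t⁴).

3

(1 + t³ + t⁶ + t⁹) has coefficients 1,0,0,1,0,0 for degrees 0…5.
(1 + t⁴ + t⁵ + t⁶) has coefficients 1,0,0,0,1,1 for degrees 0…5.
Finally multiplying by (1 + t + t² + t³ + t⁴), the product of all factors after the first has coefficients 1,1,1,1,2,2 for degrees 0…5.
[t⁵] = 1·2 + 1·1 = 3.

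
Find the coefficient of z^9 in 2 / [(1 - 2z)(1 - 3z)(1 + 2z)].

The denominator gives the recurrence a_n = 3a_(n−1) + 4a_(n−2) − 12a_(n−3) for n ≥ 3; the numerator fixes a_0 = 2, a_1 = 6, a_2 = 26.
Iterating: 2, 6, 26, 78, 266, 798, 2522, 7566, 23210, 69630, so a_9 = 69630.

69630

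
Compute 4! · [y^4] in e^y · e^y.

The EGF product rule gives c_4 = Σ_{k_1+k_2=4} C(4; k_1,k_2) · ∏ g_i(k_i), where e^y gives (1)^k; e^y gives (1)^k.
g_1(k) for k = 0…4: 1, 1, 1, 1, 1.
g_2(k) for k = 0…4: 1, 1, 1, 1, 1.
c_4 = Σ_k C(4,k)·g_1(k)·g_2(4−k) = 1·1·1 + 4·1·1 + 6·1·1 + 4·1·1 + 1·1·1 = 1 + 4 + 6 + 4 + 1 = 16.

16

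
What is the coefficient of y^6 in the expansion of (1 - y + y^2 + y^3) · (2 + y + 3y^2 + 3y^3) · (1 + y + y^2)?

(1 - y + y^2 + y^3) has coefficients 1,-1,1,1 for degrees 0…3.
(2 + y + 3y^2 + 3y^3) has coefficients 2,1,3,3,0,0,0 for degrees 0…6.
Finally multiplying by (1 + y + y^2), the product of all factors after the first has coefficients 2,3,6,7,6,3,0 for degrees 0…6.
[y^6] = 1·0 − 1·3 + 1·6 + 1·7 = 10.

10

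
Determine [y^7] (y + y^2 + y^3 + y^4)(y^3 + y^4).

(y + y^2 + y^3 + y^4) has coefficients 0,1,1,1,1 for degrees 0…4.
(y^3 + y^4) has coefficients 0,0,0,1,1,0,0,0 for degrees 0…7.
[y^7] = 1·0 + 1·0 + 1·1 + 1·1 = 2.

2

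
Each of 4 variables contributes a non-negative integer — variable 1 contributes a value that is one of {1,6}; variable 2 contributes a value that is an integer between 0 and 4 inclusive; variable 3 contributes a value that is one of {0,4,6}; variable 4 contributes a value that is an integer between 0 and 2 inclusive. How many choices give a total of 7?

7

The generating function for the choices is (q + q⁶)·(1 + q + q² + q³ + q⁴)·(1 + q⁴ + q⁶)·(1 + q + q²); the count is [q⁷].
(q + q⁶) has coefficients 0,1,0,0,0,0,1 for degrees 0…6.
(1 + q + q² + q³ + q⁴) has coefficients 1,1,1,1,1,0,0,0 for degrees 0…7.
Multiplying by (1 + q⁴ + q⁶) gives running coefficients 1,1,1,1,2,1,2,2 for degrees 0…7.
Finally multiplying by (1 + q + q²), the product of all factors after the first has coefficients 1,2,3,3,4,4,5,5 for degrees 0…7.
[q⁷] = 1·5 + 1·2 = 7.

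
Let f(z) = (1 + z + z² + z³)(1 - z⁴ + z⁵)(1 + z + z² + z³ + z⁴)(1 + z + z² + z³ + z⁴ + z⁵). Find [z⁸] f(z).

(1 + z + z² + z³) has coefficients 1,1,1,1 for degrees 0…3.
(1 - z⁴ + z⁵) has coefficients 1,0,0,0,-1,1,0,0,0 for degrees 0…8.
Multiplying by (1 + z + z² + z³ + z⁴) gives running coefficients 1,1,1,1,0,0,0,0,0 for degrees 0…8.
Finally multiplying by (1 + z + z² + z³ + z⁴ + z⁵), the product of all factors after the first has coefficients 1,2,3,4,4,4,3,2,1 for degrees 0…8.
[z⁸] = 1·1 + 1·2 + 1·3 + 1·4 = 10.

10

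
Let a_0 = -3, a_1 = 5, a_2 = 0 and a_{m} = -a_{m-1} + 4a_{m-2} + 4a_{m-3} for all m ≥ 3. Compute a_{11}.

The ordinary generating function has denominator 1 + x - 4x^2 - 4x^3.
Iterating the recurrence: a_0,…,a_{11} = -3, 5, 0, 8, 12, 20, 60, 68, 252, 260, 1020, 1028.

1028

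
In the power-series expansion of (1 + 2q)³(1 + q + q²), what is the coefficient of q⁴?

(1 + 2q)³ has coefficients 1,6,12,8 for degrees 0…3.
(1 + q + q²) has coefficients 1,1,1,0,0 for degrees 0…4.
[q⁴] = 1·0 + 6·0 + 12·1 + 8·1 = 20.

20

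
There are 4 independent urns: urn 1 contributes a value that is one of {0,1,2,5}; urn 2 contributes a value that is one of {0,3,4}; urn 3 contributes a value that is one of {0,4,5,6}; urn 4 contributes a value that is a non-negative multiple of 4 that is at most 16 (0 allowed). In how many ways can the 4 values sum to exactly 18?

The generating function for the choices is (1 + y + y^2 + y^5)·(1 + y^3 + y^4)·(1 + y^4 + y^5 + y^6)·(1 + y^4 + y^8 + y^12 + y^16); the count is [y^18].
(1 + y + y^2 + y^5) has coefficients 1,1,1,0,0,1 for degrees 0…5.
(1 + y^3 + y^4) has coefficients 1,0,0,1,1,0,0,0,0,0,0,0,0,0,0,0,0,0,0 for degrees 0…18.
Multiplying by (1 + y^4 + y^5 + y^6) gives running coefficients 1,0,0,1,2,1,1,1,2,2,1,0,0,0,0,0,0,0,0 for degrees 0…18.
Finally multiplying by (1 + y^4 + y^8 + y^12 + y^16), the product of all factors after the first has coefficients 1,0,0,1,3,1,1,2,5,3,2,2,5,3,2,2,5,3,2 for degrees 0…18.
[y^18] = 1·2 + 1·3 + 1·5 + 1·3 = 13.

13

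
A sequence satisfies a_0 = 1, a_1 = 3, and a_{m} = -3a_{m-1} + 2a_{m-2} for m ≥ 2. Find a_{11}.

691707

The ordinary generating function has denominator 1 + 3q - 2q^2.
Iterating the recurrence: a_0,…,a_{11} = 1, 3, -7, 27, -95, 339, -1207, 4299, -15311, 54531, -194215, 691707.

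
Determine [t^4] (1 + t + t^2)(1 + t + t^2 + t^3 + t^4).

3

(1 + t + t^2) has coefficients 1,1,1 for degrees 0…2.
(1 + t + t^2 + t^3 + t^4) has coefficients 1,1,1,1,1 for degrees 0…4.
[t^4] = 1·1 + 1·1 + 1·1 = 3.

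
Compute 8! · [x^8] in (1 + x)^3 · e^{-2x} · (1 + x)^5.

14464

The EGF product rule gives c_8 = Σ_{k_1+k_2+k_3=8} C(8; k_1,k_2,k_3) · ∏ g_i(k_i), where (1+x)^3 gives the falling factorial (3)_k; e^{-2x} gives (-2)^k; (1+x)^5 gives the falling factorial (5)_k.
g_1(k) for k = 0…8: 1, 3, 6, 6, 0, 0, 0, 0, 0.
g_2(k) for k = 0…8: 1, -2, 4, -8, 16, -32, 64, -128, 256.
g_3(k) for k = 0…8: 1, 5, 20, 60, 120, 120, 0, 0, 0.
First combine the last two factors: h(k) = Σ_j C(k,j)·g_2(j)·g_3(k−j) for k = 0…8: 1, 3, 4, -8, -24, 88, 64, -1248, 4096.
c_8 = Σ_k C(8,k)·g_1(k)·h(8−k) = 1·1·4096 + 8·3·(-1248) + 28·6·64 + 56·6·88 = 4096 − 29952 + 10752 + 29568 = 14464.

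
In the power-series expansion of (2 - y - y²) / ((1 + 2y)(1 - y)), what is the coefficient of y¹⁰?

The denominator gives the recurrence a_n = −a_(n−1) + 2a_(n−2) for n ≥ 3; the numerator fixes a_0 = 2, a_1 = -3, a_2 = 6.
Iterating: 2, -3, 6, -12, 24, -48, 96, -192, 384, -768, 1536, so a_10 = 1536.

1536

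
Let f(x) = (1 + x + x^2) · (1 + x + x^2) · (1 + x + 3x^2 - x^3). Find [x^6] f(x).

(1 + x + x^2) has coefficients 1,1,1 for degrees 0…2.
(1 + x + x^2) has coefficients 1,1,1,0,0,0,0 for degrees 0…6.
Finally multiplying by (1 + x + 3x^2 - x^3), the product of all factors after the first has coefficients 1,2,5,3,2,-1,0 for degrees 0…6.
[x^6] = 1·0 + 1·(-1) + 1·2 = 1.

1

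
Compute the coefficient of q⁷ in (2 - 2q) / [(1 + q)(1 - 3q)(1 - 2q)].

Partial fractions give a closed form: a_n = (1/3)·(-1)^n + (3)·3^n + (-4/3)·2^n.
At n = 7: a_7 = 6390.

6390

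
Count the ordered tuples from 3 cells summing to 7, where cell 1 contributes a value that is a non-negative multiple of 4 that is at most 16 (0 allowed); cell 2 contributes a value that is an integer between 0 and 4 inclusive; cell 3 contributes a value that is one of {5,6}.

The generating function for the choices is (1 + q⁴ + q⁸ + q¹² + q¹⁶)·(1 + q + q² + q³ + q⁴)·(q⁵ + q⁶); the count is [q⁷].
(1 + q⁴ + q⁸ + q¹² + q¹⁶) has coefficients 1,0,0,0,1,0,0,0 for degrees 0…7.
(1 + q + q² + q³ + q⁴) has coefficients 1,1,1,1,1,0,0,0 for degrees 0…7.
Finally multiplying by (q⁵ + q⁶), the product of all factors after the first has coefficients 0,0,0,0,0,1,2,2 for degrees 0…7.
[q⁷] = 1·2 + 1·0 = 2.

2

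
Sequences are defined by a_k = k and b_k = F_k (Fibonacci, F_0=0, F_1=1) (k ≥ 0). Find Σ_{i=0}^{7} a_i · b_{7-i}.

The convolution is the x^7 coefficient of A(x)B(x).
Σ = 0·13 + 1·8 + 2·5 + 3·3 + 4·2 + 5·1 + 6·1 + 7·0 = 46.

46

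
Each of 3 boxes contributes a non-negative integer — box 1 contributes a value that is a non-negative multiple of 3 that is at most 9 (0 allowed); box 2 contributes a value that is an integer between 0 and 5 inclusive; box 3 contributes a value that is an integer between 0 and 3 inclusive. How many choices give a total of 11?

The generating function for the choices is (1 + y^3 + y^6 + y^9)·(1 + y + y^2 + y^3 + y^4 + y^5)·(1 + y + y^2 + y^3); the count is [y^11].
(1 + y^3 + y^6 + y^9) has coefficients 1,0,0,1,0,0,1,0,0,1 for degrees 0…9.
(1 + y + y^2 + y^3 + y^4 + y^5) has coefficients 1,1,1,1,1,1,0,0,0,0,0,0 for degrees 0…11.
Finally multiplying by (1 + y + y^2 + y^3), the product of all factors after the first has coefficients 1,2,3,4,4,4,3,2,1,0,0,0 for degrees 0…11.
[y^11] = 1·0 + 1·1 + 1·4 + 1·3 = 8.

8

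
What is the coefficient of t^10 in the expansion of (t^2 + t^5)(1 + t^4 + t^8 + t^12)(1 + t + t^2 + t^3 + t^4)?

3

(t^2 + t^5) has coefficients 0,0,1,0,0,1 for degrees 0…5.
(1 + t^4 + t^8 + t^12) has coefficients 1,0,0,0,1,0,0,0,1,0,0 for degrees 0…10.
Finally multiplying by (1 + t + t^2 + t^3 + t^4), the product of all factors after the first has coefficients 1,1,1,1,2,1,1,1,2,1,1 for degrees 0…10.
[t^10] = 1·2 + 1·1 = 3.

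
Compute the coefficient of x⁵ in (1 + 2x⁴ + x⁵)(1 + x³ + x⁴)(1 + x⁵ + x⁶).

2

(1 + 2x⁴ + x⁵) has coefficients 1,0,0,0,2,1 for degrees 0…5.
(1 + x³ + x⁴) has coefficients 1,0,0,1,1,0 for degrees 0…5.
Finally multiplying by (1 + x⁵ + x⁶), the product of all factors after the first has coefficients 1,0,0,1,1,1 for degrees 0…5.
[x⁵] = 1·1 + 2·0 + 1·1 = 2.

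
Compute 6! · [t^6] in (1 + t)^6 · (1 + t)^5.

The EGF product rule gives c_6 = Σ_{k_1+k_2=6} C(6; k_1,k_2) · ∏ g_i(k_i), where (1+t)^6 gives the falling factorial (6)_k; (1+t)^5 gives the falling factorial (5)_k.
g_1(k) for k = 0…6: 1, 6, 30, 120, 360, 720, 720.
g_2(k) for k = 0…6: 1, 5, 20, 60, 120, 120, 0.
c_6 = Σ_k C(6,k)·g_1(k)·g_2(6−k) = 6·6·120 + 15·30·120 + 20·120·60 + 15·360·20 + 6·720·5 + 1·720·1 = 4320 + 54000 + 144000 + 108000 + 21600 + 720 = 332640.

332640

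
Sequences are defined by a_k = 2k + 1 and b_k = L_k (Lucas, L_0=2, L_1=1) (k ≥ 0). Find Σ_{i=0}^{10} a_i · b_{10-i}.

Write out a_i and b_{10-i} for i = 0,…,10 and sum the products.
Σ = 1·123 + 3·76 + 5·47 + 7·29 + 9·18 + 11·11 + 13·7 + 15·4 + 17·3 + 19·1 + 21·2 = 1335.

1335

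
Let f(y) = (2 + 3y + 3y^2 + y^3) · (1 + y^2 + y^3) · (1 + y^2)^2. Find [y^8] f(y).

8

(2 + 3y + 3y^2 + y^3) has coefficients 2,3,3,1 for degrees 0…3.
(1 + y^2 + y^3) has coefficients 1,0,1,1,0,0,0,0,0 for degrees 0…8.
Finally multiplying by (1 + y^2)^2, the product of all factors after the first has coefficients 1,0,3,1,3,2,1,1,0 for degrees 0…8.
[y^8] = 2·0 + 3·1 + 3·1 + 1·2 = 8.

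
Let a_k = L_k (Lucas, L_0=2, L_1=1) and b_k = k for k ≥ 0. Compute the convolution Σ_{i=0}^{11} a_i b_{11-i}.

The convolution is the t^11 coefficient of A(t)B(t).
Σ = 2·11 + 1·10 + 3·9 + 4·8 + 7·7 + 11·6 + 18·5 + 29·4 + 47·3 + 76·2 + 123·1 + 199·0 = 828.

828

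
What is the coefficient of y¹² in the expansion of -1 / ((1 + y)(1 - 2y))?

-2731

The denominator gives the recurrence a_n = a_(n−1) + 2a_(n−2) for n ≥ 2; the numerator fixes a_0 = -1, a_1 = -1.
Iterating: -1, -1, -3, -5, -11, -21, -43, -85, -171, -341, -683, -1365, -2731, so a_12 = -2731.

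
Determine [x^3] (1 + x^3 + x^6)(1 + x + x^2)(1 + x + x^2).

3

(1 + x^3 + x^6) has coefficients 1,0,0,1 for degrees 0…3.
(1 + x + x^2) has coefficients 1,1,1,0 for degrees 0…3.
Finally multiplying by (1 + x + x^2), the product of all factors after the first has coefficients 1,2,3,2 for degrees 0…3.
[x^3] = 1·2 + 1·1 = 3.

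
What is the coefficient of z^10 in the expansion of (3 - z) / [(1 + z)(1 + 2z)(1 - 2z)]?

Partial fractions give a closed form: a_n = (-4/3)·(-1)^n + (7/2)·(-2)^n + (5/6)·2^n.
At n = 10: a_10 = 4436.

4436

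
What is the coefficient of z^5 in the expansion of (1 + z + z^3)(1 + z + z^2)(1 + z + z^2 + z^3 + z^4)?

8

(1 + z + z^3) has coefficients 1,1,0,1 for degrees 0…3.
(1 + z + z^2) has coefficients 1,1,1,0,0,0 for degrees 0…5.
Finally multiplying by (1 + z + z^2 + z^3 + z^4), the product of all factors after the first has coefficients 1,2,3,3,3,2 for degrees 0…5.
[z^5] = 1·2 + 1·3 + 1·3 = 8.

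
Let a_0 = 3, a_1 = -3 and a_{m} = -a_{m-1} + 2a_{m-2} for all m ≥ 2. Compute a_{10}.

2049

The ordinary generating function has denominator 1 + y - 2y^2.
Iterating the recurrence: a_0,…,a_{10} = 3, -3, 9, -15, 33, -63, 129, -255, 513, -1023, 2049.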